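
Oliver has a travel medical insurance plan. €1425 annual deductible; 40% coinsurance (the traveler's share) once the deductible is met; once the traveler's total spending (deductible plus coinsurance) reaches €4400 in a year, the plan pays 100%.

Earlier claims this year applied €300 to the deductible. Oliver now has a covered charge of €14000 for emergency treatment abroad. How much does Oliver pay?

€300 of the €1425 deductible is already met, leaving €1125.
After the €1125 deductible portion, €14000 − €1125 = €12875 is subject to coinsurance.
Coinsurance: €12875 × 40% = €5150.
Traveler responsibility before any cap: €1125 + €5150 = €6275.
That would bring total out-of-pocket to €6575, past the €4400 cap. The traveler is capped at €4400 − €300 = €4100 on this claim.

€4100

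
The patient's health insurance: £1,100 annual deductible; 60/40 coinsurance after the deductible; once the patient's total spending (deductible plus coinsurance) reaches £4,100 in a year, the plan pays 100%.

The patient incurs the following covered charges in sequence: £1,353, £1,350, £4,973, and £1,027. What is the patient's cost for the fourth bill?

Claim 1 — £1,353: deductible takes £1,100, £253 remains; coinsurance £253 × 40% = £101.20. Patient owes £1,201.20 (running OOP £1,201.20).
Claim 2 — £1,350: deductible already satisfied, so patient's share is 40% × £1,350 = £540. Cost to patient: £540. OOP to date £1,741.20.
Claim 3 — £4,973: 40% coinsurance on £4,973 = £1,989.20. Patient owes £1,989.20 (running OOP £3,730.40).
Claim 4 — £1,027: deductible met; 40% of £1,027 = £410.80. OOP would hit £4,141.20 > £4,100, so the cap limits the patient to £4,100 − £3,730.40 = £369.60.

£369.60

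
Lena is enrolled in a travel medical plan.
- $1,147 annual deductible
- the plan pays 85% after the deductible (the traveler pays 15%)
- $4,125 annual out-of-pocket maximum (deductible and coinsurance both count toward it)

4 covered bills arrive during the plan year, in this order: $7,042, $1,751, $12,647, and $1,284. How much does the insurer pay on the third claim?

$10,815.90

Bill 1, $7,042: $1,147 finishes the deductible; $5,895 goes to coinsurance; coinsurance $5,895 × 15% = $884.25. Traveler owes $2,031.25 (running OOP $2,031.25). Plan pays $7,042 − $2,031.25 = $5,010.75.
Bill 2, $1,751: deductible already satisfied, so traveler's share is 15% × $1,751 = $262.65. Traveler pays $262.65; OOP now $2,293.90. Insurer: $1,751 − $262.65 = $1,488.35.
Bill 3, $12,647: deductible met; 15% of $12,647 = $1,897.05. OOP would hit $4,190.95 > $4,125, so the cap limits the traveler to $4,125 − $2,293.90 = $1,831.10. Plan pays $12,647 − $1,831.10 = $10,815.90.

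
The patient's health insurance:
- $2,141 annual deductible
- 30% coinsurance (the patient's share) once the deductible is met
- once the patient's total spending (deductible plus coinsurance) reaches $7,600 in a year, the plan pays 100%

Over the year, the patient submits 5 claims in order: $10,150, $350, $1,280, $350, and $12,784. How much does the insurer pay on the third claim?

Claim 1 — $10,150: deductible takes $2,141, $8,009 remains; coinsurance $8,009 × 30% = $2,402.70. Cost to patient: $4,543.70. OOP to date $4,543.70. Plan pays $10,150 − $4,543.70 = $5,606.30.
Claim 2 — $350: deductible already satisfied, so patient's share is 30% × $350 = $105. Cost to patient: $105. OOP to date $4,648.70. Plan pays $350 − $105 = $245.
Claim 3 — $1,280: deductible met; 30% of $1,280 = $384. Patient pays $384; OOP now $5,032.70. Insurer: $1,280 − $384 = $896.

$896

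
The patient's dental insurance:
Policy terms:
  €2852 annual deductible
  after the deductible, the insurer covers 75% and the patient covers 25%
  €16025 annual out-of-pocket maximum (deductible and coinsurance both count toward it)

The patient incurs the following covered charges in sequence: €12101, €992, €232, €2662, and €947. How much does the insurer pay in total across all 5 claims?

Bill 1, €12101: €2852 finishes the deductible; €9249 goes to coinsurance; patient's 25% is €2312.25. Cost to patient: €5164.25. OOP to date €5164.25. Plan pays €12101 − €5164.25 = €6936.75.
Bill 2, €992: 25% coinsurance on €992 = €248. Patient owes €248 (running OOP €5412.25). Insurer: €992 − €248 = €744.
Bill 3, €232: deductible already satisfied, so patient's share is 25% × €232 = €58. Patient owes €58 (running OOP €5470.25). Insurer: €232 − €58 = €174.
Bill 4, €2662: deductible already satisfied, so patient's share is 25% × €2662 = €665.50. Patient pays €665.50; OOP now €6135.75. Insurer: €2662 − €665.50 = €1996.50.
Bill 5, €947: deductible already satisfied, so patient's share is 25% × €947 = €236.75. Patient pays €236.75; OOP now €6372.50. Insurer: €947 − €236.75 = €710.25.
Insurer total = bills − patient's total = €16934 − €6372.50 = €10561.50.

€10561.50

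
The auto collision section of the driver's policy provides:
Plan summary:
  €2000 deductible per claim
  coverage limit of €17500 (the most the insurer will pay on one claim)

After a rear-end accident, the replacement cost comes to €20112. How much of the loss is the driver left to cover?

Less the €2000 deductible: €20112 − €2000 = €18112.
The €17500 per-incident cap binds; insurer pays €17500.
Out of pocket: €20112 − €17500 = €2612.

€2612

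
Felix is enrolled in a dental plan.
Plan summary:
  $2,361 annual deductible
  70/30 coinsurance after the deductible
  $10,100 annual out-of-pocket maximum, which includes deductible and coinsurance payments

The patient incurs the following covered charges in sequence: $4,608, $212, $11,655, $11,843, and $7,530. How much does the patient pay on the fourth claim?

Bill 1, $4,608: $2,361 finishes the deductible; $2,247 goes to coinsurance; 30% of $2,247 = $674.10. Cost to patient: $3,035.10. OOP to date $3,035.10.
Bill 2, $212: 30% coinsurance on $212 = $63.60. Cost to patient: $63.60. OOP to date $3,098.70.
Bill 3, $11,655: deductible met; 30% of $11,655 = $3,496.50. Cost to patient: $3,496.50. OOP to date $6,595.20.
Bill 4, $11,843: deductible already satisfied, so patient's share is 30% × $11,843 = $3,552.90. OOP would hit $10,148.10 > $10,100, so the cap limits the patient to $10,100 − $6,595.20 = $3,504.80.

$3,504.80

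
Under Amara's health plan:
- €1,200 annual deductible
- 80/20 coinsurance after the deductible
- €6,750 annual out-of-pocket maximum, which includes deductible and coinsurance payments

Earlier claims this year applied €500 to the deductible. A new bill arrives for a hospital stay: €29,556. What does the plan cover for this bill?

€23,306

Deductible still to meet: €1,200 − €500 = €700.
The remaining €28,856 (= €29,556 − €700) moves to coinsurance.
Patient's 20% share of €28,856 is €5,771.20.
So the patient owes €700 + €5,771.20 = €6,471.20 before any cap.
That would bring total out-of-pocket to €6,971.20, past the €6,750 cap. The patient is capped at €6,750 − €500 = €6,250 on this claim.
The insurer covers the remainder: €29,556 − €6,250 = €23,306.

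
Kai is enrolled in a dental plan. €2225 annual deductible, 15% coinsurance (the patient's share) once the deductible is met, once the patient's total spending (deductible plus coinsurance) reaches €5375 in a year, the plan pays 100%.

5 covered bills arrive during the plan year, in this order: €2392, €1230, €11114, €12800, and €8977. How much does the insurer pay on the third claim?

Claim 1 — €2392: €2225 to deductible, leaving €167; 15% of €167 = €25.05. Patient owes €2250.05 (running OOP €2250.05). Plan pays €2392 − €2250.05 = €141.95.
Claim 2 — €1230: deductible already satisfied, so patient's share is 15% × €1230 = €184.50. Patient owes €184.50 (running OOP €2434.55). Insurer: €1230 − €184.50 = €1045.50.
Claim 3 — €11114: deductible met; 15% of €11114 = €1667.10. Patient owes €1667.10 (running OOP €4101.65). Plan pays €11114 − €1667.10 = €9446.90.

€9446.90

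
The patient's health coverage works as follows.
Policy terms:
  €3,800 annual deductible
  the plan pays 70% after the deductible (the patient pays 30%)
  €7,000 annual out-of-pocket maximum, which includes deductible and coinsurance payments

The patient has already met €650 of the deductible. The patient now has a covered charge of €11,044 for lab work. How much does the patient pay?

€5,518.20

Deductible still to meet: €3,800 − €650 = €3,150.
That leaves €11,044 − €3,150 = €7,894 for coinsurance.
Patient's 30% share of €7,894 is €2,368.20.
That puts the patient's cost at €3,150 + €2,368.20 = €5,518.20 before any cap.
Total out-of-pocket so far would be €650 + €5,518.20 = €6,168.20, below the €7,000 cap — no reduction.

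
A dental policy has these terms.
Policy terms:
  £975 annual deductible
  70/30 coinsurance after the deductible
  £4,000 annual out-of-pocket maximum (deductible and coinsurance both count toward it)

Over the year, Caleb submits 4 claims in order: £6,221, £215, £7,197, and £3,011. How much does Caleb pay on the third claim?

Bill 1, £6,221: deductible takes £975, £5,246 remains; patient's 30% is £1,573.80. Cost to patient: £2,548.80. OOP to date £2,548.80.
Bill 2, £215: 30% coinsurance on £215 = £64.50. Patient owes £64.50 (running OOP £2,613.30).
Bill 3, £7,197: deductible met; 30% of £7,197 = £2,159.10. That would push OOP to £4,772.40, over the £4,000 cap, so patient pays £4,000 − £2,613.30 = £1,386.70.

£1,386.70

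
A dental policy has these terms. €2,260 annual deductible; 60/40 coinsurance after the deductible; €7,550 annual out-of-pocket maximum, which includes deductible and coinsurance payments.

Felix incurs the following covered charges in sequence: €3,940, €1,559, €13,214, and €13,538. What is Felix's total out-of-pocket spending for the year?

€7,550

#1 (€3,940): €2,260 to deductible, leaving €1,680; patient's 40% is €672. Patient owes €2,932 (running OOP €2,932).
#2 (€1,559): deductible already satisfied, so patient's share is 40% × €1,559 = €623.60. Patient owes €623.60 (running OOP €3,555.60).
#3 (€13,214): deductible met; 40% of €13,214 = €5,285.60. Adding that to €3,555.60 gives €8,841.20, past the €7,550 cap; patient pays only €7,550 − €3,555.60 = €3,994.40.
#4 (€13,538): deductible met; 40% of €13,538 = €5,415.20. OOP would hit €12,965.20 > €7,550, so the cap limits the patient to €7,550 − €7,550 = €0.
Total paid by the patient: €2,932 + €623.60 + €3,994.40 + €0 = €7,550.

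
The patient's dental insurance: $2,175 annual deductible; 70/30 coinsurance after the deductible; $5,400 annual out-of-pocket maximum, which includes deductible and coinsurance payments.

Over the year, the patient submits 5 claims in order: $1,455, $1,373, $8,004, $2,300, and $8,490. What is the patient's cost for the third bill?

$2,401.20

Claim 1 — $1,455: fully absorbed by the deductible. Patient owes $1,455 (running OOP $1,455).
Claim 2 — $1,373: deductible takes $720, $653 remains; coinsurance $653 × 30% = $195.90. Patient pays $915.90; OOP now $2,370.90.
Claim 3 — $8,004: 30% coinsurance on $8,004 = $2,401.20. Patient owes $2,401.20 (running OOP $4,772.10).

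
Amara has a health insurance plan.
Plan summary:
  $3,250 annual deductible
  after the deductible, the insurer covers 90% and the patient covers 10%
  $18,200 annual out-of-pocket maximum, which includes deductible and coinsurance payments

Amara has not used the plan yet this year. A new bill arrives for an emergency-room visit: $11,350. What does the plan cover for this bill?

$7,290

Deductible not yet touched, so the first $3,250 of the bill goes to the deductible.
After the $3,250 deductible portion, $11,350 − $3,250 = $8,100 is subject to coinsurance.
Coinsurance: $8,100 × 10% = $810.
That puts the patient's cost at $3,250 + $810 = $4,060 before any cap.
Cumulative spending $0 + $4,060 = $4,060 stays under the $18,200 maximum.
Insurer pays the balance: $11,350 − $4,060 = $7,290.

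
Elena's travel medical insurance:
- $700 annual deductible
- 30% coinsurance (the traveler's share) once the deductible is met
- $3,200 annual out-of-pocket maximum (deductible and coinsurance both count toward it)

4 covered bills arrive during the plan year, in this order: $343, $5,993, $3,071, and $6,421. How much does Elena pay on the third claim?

$809.20

Claim 1 ($343): all of it applies to the deductible. Traveler pays $343; OOP now $343.
Claim 2 ($5,993): $357 to deductible, leaving $5,636; traveler's 30% is $1,690.80. Traveler owes $2,047.80 (running OOP $2,390.80).
Claim 3 ($3,071): 30% coinsurance on $3,071 = $921.30. OOP would hit $3,312.10 > $3,200, so the cap limits the traveler to $3,200 − $2,390.80 = $809.20.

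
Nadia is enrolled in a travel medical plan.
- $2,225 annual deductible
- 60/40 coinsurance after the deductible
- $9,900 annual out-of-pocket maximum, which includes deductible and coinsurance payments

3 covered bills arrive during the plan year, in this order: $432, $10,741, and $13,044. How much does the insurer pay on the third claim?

Bill 1, $432: entire amount goes to the deductible. Traveler owes $432 (running OOP $432). Insurer: $432 − $432 = $0.
Bill 2, $10,741: deductible takes $1,793, $8,948 remains; coinsurance $8,948 × 40% = $3,579.20. Cost to traveler: $5,372.20. OOP to date $5,804.20. Plan pays $10,741 − $5,372.20 = $5,368.80.
Bill 3, $13,044: deductible met; 40% of $13,044 = $5,217.60. That would push OOP to $11,021.80, over the $9,900 cap, so traveler pays $9,900 − $5,804.20 = $4,095.80. Insurer: $13,044 − $4,095.80 = $8,948.20.

$8,948.20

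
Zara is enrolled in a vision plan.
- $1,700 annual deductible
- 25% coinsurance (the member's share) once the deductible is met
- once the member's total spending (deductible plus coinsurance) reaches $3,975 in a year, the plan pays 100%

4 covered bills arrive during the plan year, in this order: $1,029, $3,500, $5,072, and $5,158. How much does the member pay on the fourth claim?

#1 ($1,029): all of it applies to the deductible. Cost to member: $1,029. OOP to date $1,029.
#2 ($3,500): deductible takes $671, $2,829 remains; member's 25% is $707.25. Member pays $1,378.25; OOP now $2,407.25.
#3 ($5,072): deductible already satisfied, so member's share is 25% × $5,072 = $1,268. Member owes $1,268 (running OOP $3,675.25).
#4 ($5,158): deductible already satisfied, so member's share is 25% × $5,158 = $1,289.50. That would push OOP to $4,964.75, over the $3,975 cap, so member pays $3,975 − $3,675.25 = $299.75.

$299.75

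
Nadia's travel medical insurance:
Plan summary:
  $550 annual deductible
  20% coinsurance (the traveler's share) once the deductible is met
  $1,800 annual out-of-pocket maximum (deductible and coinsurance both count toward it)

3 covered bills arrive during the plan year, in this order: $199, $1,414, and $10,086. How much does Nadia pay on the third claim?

Claim 1 ($199): entire amount goes to the deductible. Cost to traveler: $199. OOP to date $199.
Claim 2 ($1,414): $351 finishes the deductible; $1,063 goes to coinsurance; traveler's 20% is $212.60. Traveler pays $563.60; OOP now $762.60.
Claim 3 ($10,086): deductible met; 20% of $10,086 = $2,017.20. OOP would hit $2,779.80 > $1,800, so the cap limits the traveler to $1,800 − $762.60 = $1,037.40.

$1,037.40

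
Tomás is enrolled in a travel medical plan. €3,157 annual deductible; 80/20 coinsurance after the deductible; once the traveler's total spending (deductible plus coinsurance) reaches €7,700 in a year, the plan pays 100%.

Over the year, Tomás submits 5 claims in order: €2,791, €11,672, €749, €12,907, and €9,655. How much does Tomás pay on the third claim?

€149.80

Claim 1 — €2,791: entire amount goes to the deductible. Traveler owes €2,791 (running OOP €2,791).
Claim 2 — €11,672: €366 finishes the deductible; €11,306 goes to coinsurance; traveler's 20% is €2,261.20. Cost to traveler: €2,627.20. OOP to date €5,418.20.
Claim 3 — €749: deductible already satisfied, so traveler's share is 20% × €749 = €149.80. Cost to traveler: €149.80. OOP to date €5,568.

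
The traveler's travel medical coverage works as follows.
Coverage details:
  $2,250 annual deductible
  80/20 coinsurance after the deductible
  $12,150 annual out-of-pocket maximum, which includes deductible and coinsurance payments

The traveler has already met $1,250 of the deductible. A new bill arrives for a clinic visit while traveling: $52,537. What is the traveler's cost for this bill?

Remaining deductible: $2,250 − $1,250 = $1,000.
The remaining $51,537 (= $52,537 − $1,000) moves to coinsurance.
Coinsurance: $51,537 × 20% = $10,307.40.
So the traveler owes $1,000 + $10,307.40 = $11,307.40 before any cap.
Adding $11,307.40 to the $1,250 already spent would give $12,557.40, which exceeds the $12,150 cap; the traveler pays just $12,150 − $1,250 = $10,900.

$10,900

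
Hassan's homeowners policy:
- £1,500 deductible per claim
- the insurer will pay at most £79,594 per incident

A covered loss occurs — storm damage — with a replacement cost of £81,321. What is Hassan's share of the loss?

After the deductible, £81,321 − £1,500 = £79,821 remains.
Since £79,821 > £79,594, the payout is capped at £79,594.
The homeowner bears the rest of the original loss: £81,321 − £79,594 = £1,727.

£1,727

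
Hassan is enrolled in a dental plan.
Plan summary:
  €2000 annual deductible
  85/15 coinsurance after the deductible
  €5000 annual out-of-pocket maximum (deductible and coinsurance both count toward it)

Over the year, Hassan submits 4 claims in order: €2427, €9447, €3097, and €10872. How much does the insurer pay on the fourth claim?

Claim 1 (€2427): deductible takes €2000, €427 remains; 15% of €427 = €64.05. Patient owes €2064.05 (running OOP €2064.05). Plan pays €2427 − €2064.05 = €362.95.
Claim 2 (€9447): deductible met; 15% of €9447 = €1417.05. Patient owes €1417.05 (running OOP €3481.10). Plan pays €9447 − €1417.05 = €8029.95.
Claim 3 (€3097): 15% coinsurance on €3097 = €464.55. Patient owes €464.55 (running OOP €3945.65). Plan pays €3097 − €464.55 = €2632.45.
Claim 4 (€10872): deductible met; 15% of €10872 = €1630.80. Adding that to €3945.65 gives €5576.45, past the €5000 cap; patient pays only €5000 − €3945.65 = €1054.35. Insurer: €10872 − €1054.35 = €9817.65.

€9817.65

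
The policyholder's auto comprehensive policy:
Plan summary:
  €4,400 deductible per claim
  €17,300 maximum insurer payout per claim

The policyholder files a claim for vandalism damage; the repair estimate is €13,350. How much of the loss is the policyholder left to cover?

Less the €4,400 deductible: €13,350 − €4,400 = €8,950.
€8,950 ≤ €17,300, so the limit doesn't bind; insurer pays €8,950.
The policyholder bears the rest of the original loss: €13,350 − €8,950 = €4,400.

€4,400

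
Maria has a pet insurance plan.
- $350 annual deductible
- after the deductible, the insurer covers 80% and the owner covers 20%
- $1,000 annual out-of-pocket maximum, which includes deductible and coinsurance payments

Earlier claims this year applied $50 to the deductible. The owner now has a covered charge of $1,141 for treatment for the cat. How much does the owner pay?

Deductible still to meet: $350 − $50 = $300.
The remaining $841 (= $1,141 − $300) moves to coinsurance.
Owner's 20% share of $841 is $168.20.
Owner responsibility before any cap: $300 + $168.20 = $468.20.
Total out-of-pocket so far would be $50 + $468.20 = $518.20, below the $1,000 cap — no reduction.

$468.20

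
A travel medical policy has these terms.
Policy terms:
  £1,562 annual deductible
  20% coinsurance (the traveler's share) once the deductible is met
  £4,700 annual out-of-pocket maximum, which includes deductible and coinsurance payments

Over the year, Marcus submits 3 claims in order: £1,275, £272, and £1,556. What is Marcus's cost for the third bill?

£323.20

Claim 1 (£1,275): all of it applies to the deductible. Traveler pays £1,275; OOP now £1,275.
Claim 2 (£272): fully absorbed by the deductible. Traveler owes £272 (running OOP £1,547).
Claim 3 (£1,556): deductible takes £15, £1,541 remains; coinsurance £1,541 × 20% = £308.20. Cost to traveler: £323.20. OOP to date £1,870.20.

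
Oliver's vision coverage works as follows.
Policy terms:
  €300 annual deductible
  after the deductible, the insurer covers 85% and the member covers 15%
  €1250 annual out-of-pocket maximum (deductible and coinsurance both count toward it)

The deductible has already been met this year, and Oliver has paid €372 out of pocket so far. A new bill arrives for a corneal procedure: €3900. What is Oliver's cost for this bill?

With the deductible met, the entire €3900 is subject to coinsurance.
Coinsurance: €3900 × 15% = €585.
Total out-of-pocket so far would be €372 + €585 = €957, below the €1250 cap — no reduction.

€585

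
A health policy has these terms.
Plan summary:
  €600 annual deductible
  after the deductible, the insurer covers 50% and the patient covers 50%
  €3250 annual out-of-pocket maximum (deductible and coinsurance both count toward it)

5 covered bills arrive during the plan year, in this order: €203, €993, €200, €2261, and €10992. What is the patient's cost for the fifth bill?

Claim 1 (€203): fully absorbed by the deductible. Patient pays €203; OOP now €203.
Claim 2 (€993): €397 finishes the deductible; €596 goes to coinsurance; 50% of €596 = €298. Patient owes €695 (running OOP €898).
Claim 3 (€200): deductible met; 50% of €200 = €100. Patient owes €100 (running OOP €998).
Claim 4 (€2261): 50% coinsurance on €2261 = €1130.50. Patient owes €1130.50 (running OOP €2128.50).
Claim 5 (€10992): deductible already satisfied, so patient's share is 50% × €10992 = €5496. Adding that to €2128.50 gives €7624.50, past the €3250 cap; patient pays only €3250 − €2128.50 = €1121.50.

€1121.50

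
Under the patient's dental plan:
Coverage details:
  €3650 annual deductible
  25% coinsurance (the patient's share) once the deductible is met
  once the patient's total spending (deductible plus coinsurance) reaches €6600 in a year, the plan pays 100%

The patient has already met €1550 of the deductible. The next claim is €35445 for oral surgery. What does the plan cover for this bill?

€1550 of the €3650 deductible is already met, leaving €2100.
After the €2100 deductible portion, €35445 − €2100 = €33345 is subject to coinsurance.
25% of €33345 = €8336.25 falls to the patient.
Patient responsibility before any cap: €2100 + €8336.25 = €10436.25.
Adding €10436.25 to the €1550 already spent would give €11986.25, which exceeds the €6600 cap; the patient pays just €6600 − €1550 = €5050.
The insurer covers the remainder: €35445 − €5050 = €30395.

€30395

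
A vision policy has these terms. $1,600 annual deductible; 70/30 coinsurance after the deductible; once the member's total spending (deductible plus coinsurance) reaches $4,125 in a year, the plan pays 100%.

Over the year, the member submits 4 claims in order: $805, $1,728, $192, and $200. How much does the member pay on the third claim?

Bill 1, $805: fully absorbed by the deductible. Cost to member: $805. OOP to date $805.
Bill 2, $1,728: $795 to deductible, leaving $933; 30% of $933 = $279.90. Member owes $1,074.90 (running OOP $1,879.90).
Bill 3, $192: 30% coinsurance on $192 = $57.60. Cost to member: $57.60. OOP to date $1,937.50.

$57.60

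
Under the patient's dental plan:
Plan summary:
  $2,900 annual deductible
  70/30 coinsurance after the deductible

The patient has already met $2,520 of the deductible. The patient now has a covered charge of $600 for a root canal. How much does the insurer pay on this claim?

Remaining deductible: $2,900 − $2,520 = $380.
The remaining $220 (= $600 − $380) moves to coinsurance.
30% of $220 = $66 falls to the patient.
So the patient owes $380 + $66 = $446.
The insurer covers the remainder: $600 − $446 = $154.

$154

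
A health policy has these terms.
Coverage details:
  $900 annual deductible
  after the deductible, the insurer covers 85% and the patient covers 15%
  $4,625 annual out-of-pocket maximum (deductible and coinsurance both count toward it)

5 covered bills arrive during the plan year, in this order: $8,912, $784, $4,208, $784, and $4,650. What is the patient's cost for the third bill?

Bill 1, $8,912: $900 finishes the deductible; $8,012 goes to coinsurance; 15% of $8,012 = $1,201.80. Patient pays $2,101.80; OOP now $2,101.80.
Bill 2, $784: deductible met; 15% of $784 = $117.60. Patient owes $117.60 (running OOP $2,219.40).
Bill 3, $4,208: 15% coinsurance on $4,208 = $631.20. Patient owes $631.20 (running OOP $2,850.60).

$631.20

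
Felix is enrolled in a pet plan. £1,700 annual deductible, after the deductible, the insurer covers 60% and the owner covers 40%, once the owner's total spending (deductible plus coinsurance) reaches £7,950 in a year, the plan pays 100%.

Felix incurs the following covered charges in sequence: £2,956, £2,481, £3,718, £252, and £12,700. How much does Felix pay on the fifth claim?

£3,167.20

Bill 1, £2,956: deductible takes £1,700, £1,256 remains; coinsurance £1,256 × 40% = £502.40. Owner owes £2,202.40 (running OOP £2,202.40).
Bill 2, £2,481: deductible already satisfied, so owner's share is 40% × £2,481 = £992.40. Owner owes £992.40 (running OOP £3,194.80).
Bill 3, £3,718: deductible already satisfied, so owner's share is 40% × £3,718 = £1,487.20. Owner owes £1,487.20 (running OOP £4,682).
Bill 4, £252: 40% coinsurance on £252 = £100.80. Owner owes £100.80 (running OOP £4,782.80).
Bill 5, £12,700: deductible met; 40% of £12,700 = £5,080. OOP would hit £9,862.80 > £7,950, so the cap limits the owner to £7,950 − £4,782.80 = £3,167.20.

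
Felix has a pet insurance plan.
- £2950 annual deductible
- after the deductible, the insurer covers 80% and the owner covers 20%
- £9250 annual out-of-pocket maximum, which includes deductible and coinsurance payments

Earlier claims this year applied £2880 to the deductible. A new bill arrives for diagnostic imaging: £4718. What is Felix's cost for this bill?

£999.60

Remaining deductible: £2950 − £2880 = £70.
After the £70 deductible portion, £4718 − £70 = £4648 is subject to coinsurance.
Owner's 20% share of £4648 is £929.60.
That puts the owner's cost at £70 + £929.60 = £999.60 before any cap.
Total out-of-pocket so far would be £2880 + £999.60 = £3879.60, below the £9250 cap — no reduction.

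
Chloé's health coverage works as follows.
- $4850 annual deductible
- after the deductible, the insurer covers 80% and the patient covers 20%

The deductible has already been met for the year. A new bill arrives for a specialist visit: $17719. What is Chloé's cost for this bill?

With the deductible met, the entire $17719 is subject to coinsurance.
Coinsurance: $17719 × 20% = $3543.80.

$3543.80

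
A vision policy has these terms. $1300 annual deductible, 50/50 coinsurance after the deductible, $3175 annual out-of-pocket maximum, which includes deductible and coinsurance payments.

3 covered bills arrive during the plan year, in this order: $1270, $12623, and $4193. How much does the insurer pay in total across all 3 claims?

$14911

Claim 1 ($1270): entire amount goes to the deductible. Member owes $1270 (running OOP $1270). Plan pays $1270 − $1270 = $0.
Claim 2 ($12623): deductible takes $30, $12593 remains; coinsurance $12593 × 50% = $6296.50. Claim cost before the cap: $30 + $6296.50 = $6326.50. OOP would hit $7596.50 > $3175, so the cap limits the member to $3175 − $1270 = $1905. Insurer: $12623 − $1905 = $10718.
Claim 3 ($4193): deductible met; 50% of $4193 = $2096.50. That would push OOP to $5271.50, over the $3175 cap, so member pays $3175 − $3175 = $0. Plan pays $4193 − $0 = $4193.
Insurer total = bills − member's total = $18086 − $3175 = $14911.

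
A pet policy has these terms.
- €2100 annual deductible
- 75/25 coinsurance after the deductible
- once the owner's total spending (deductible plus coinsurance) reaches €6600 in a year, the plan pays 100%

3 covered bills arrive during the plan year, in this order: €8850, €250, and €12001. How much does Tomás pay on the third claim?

€2750

Claim 1 (€8850): €2100 to deductible, leaving €6750; 25% of €6750 = €1687.50. Cost to owner: €3787.50. OOP to date €3787.50.
Claim 2 (€250): deductible met; 25% of €250 = €62.50. Cost to owner: €62.50. OOP to date €3850.
Claim 3 (€12001): deductible met; 25% of €12001 = €3000.25. That would push OOP to €6850.25, over the €6600 cap, so owner pays €6600 − €3850 = €2750.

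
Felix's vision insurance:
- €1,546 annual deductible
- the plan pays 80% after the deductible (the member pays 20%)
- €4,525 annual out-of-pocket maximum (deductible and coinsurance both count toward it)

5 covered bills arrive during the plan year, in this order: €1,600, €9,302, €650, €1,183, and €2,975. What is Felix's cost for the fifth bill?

€595

#1 (€1,600): deductible takes €1,546, €54 remains; 20% of €54 = €10.80. Cost to member: €1,556.80. OOP to date €1,556.80.
#2 (€9,302): 20% coinsurance on €9,302 = €1,860.40. Member owes €1,860.40 (running OOP €3,417.20).
#3 (€650): deductible met; 20% of €650 = €130. Cost to member: €130. OOP to date €3,547.20.
#4 (€1,183): deductible already satisfied, so member's share is 20% × €1,183 = €236.60. Cost to member: €236.60. OOP to date €3,783.80.
#5 (€2,975): deductible already satisfied, so member's share is 20% × €2,975 = €595. Member pays €595; OOP now €4,378.80.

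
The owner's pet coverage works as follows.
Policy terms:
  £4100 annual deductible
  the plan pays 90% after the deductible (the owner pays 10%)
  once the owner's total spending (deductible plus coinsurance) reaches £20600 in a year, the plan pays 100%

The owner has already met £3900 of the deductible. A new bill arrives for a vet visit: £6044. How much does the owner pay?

Deductible still to meet: £4100 − £3900 = £200.
That leaves £6044 − £200 = £5844 for coinsurance.
Coinsurance: £5844 × 10% = £584.40.
Owner responsibility before any cap: £200 + £584.40 = £784.40.
Cumulative spending £3900 + £784.40 = £4684.40 stays under the £20600 maximum.

£784.40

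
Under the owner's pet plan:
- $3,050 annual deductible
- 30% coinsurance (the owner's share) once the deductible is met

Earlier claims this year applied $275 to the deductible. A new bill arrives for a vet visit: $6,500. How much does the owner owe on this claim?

$3,892.50

Remaining deductible: $3,050 − $275 = $2,775.
That leaves $6,500 − $2,775 = $3,725 for coinsurance.
Coinsurance: $3,725 × 30% = $1,117.50.
That puts the owner's cost at $2,775 + $1,117.50 = $3,892.50.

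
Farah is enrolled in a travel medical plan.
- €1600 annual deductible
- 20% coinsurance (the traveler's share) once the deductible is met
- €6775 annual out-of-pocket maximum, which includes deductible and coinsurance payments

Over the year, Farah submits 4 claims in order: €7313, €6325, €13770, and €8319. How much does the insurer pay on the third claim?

€11016

#1 (€7313): €1600 finishes the deductible; €5713 goes to coinsurance; 20% of €5713 = €1142.60. Cost to traveler: €2742.60. OOP to date €2742.60. Insurer: €7313 − €2742.60 = €4570.40.
#2 (€6325): deductible met; 20% of €6325 = €1265. Cost to traveler: €1265. OOP to date €4007.60. Insurer: €6325 − €1265 = €5060.
#3 (€13770): deductible already satisfied, so traveler's share is 20% × €13770 = €2754. Traveler pays €2754; OOP now €6761.60. Plan pays €13770 − €2754 = €11016.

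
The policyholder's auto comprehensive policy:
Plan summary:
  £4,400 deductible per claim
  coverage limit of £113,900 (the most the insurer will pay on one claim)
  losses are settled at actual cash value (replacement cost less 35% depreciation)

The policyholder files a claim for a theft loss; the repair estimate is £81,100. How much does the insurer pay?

£48,315

Depreciate 35%: the covered value is £81,100 × 0.65 = £52,715.
Subtract the deductible: £52,715 − £4,400 = £48,315.
That's under the £113,900 cap, so the insurer reimburses the full £48,315.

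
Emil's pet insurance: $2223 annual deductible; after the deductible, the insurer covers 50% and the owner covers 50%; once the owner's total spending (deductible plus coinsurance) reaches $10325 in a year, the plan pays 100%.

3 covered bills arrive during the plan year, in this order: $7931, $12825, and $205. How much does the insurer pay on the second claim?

Claim 1 ($7931): $2223 finishes the deductible; $5708 goes to coinsurance; coinsurance $5708 × 50% = $2854. Owner pays $5077; OOP now $5077. Plan pays $7931 − $5077 = $2854.
Claim 2 ($12825): 50% coinsurance on $12825 = $6412.50. Adding that to $5077 gives $11489.50, past the $10325 cap; owner pays only $10325 − $5077 = $5248. Insurer: $12825 − $5248 = $7577.

$7577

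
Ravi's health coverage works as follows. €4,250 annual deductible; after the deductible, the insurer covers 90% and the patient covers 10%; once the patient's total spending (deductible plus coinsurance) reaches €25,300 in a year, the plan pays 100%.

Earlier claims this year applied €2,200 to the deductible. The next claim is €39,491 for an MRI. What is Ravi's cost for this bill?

€5,794.10

Remaining deductible: €4,250 − €2,200 = €2,050.
After the €2,050 deductible portion, €39,491 − €2,050 = €37,441 is subject to coinsurance.
Patient's 10% share of €37,441 is €3,744.10.
Patient responsibility before any cap: €2,050 + €3,744.10 = €5,794.10.
Cumulative spending €2,200 + €5,794.10 = €7,994.10 stays under the €25,300 maximum.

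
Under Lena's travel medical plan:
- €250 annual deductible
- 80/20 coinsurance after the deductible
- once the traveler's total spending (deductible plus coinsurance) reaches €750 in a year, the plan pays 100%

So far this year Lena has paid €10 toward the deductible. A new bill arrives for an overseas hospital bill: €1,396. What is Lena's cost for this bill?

Remaining deductible: €250 − €10 = €240.
After the €240 deductible portion, €1,396 − €240 = €1,156 is subject to coinsurance.
Coinsurance: €1,156 × 20% = €231.20.
Traveler responsibility before any cap: €240 + €231.20 = €471.20.
Total out-of-pocket so far would be €10 + €471.20 = €481.20, below the €750 cap — no reduction.

€471.20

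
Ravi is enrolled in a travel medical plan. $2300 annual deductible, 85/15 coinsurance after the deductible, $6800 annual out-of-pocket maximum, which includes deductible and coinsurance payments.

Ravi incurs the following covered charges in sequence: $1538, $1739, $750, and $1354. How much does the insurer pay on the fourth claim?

$1150.90

#1 ($1538): entire amount goes to the deductible. Cost to traveler: $1538. OOP to date $1538. Insurer: $1538 − $1538 = $0.
#2 ($1739): $762 to deductible, leaving $977; traveler's 15% is $146.55. Cost to traveler: $908.55. OOP to date $2446.55. Insurer: $1739 − $908.55 = $830.45.
#3 ($750): deductible met; 15% of $750 = $112.50. Cost to traveler: $112.50. OOP to date $2559.05. Insurer: $750 − $112.50 = $637.50.
#4 ($1354): deductible met; 15% of $1354 = $203.10. Cost to traveler: $203.10. OOP to date $2762.15. Insurer: $1354 − $203.10 = $1150.90.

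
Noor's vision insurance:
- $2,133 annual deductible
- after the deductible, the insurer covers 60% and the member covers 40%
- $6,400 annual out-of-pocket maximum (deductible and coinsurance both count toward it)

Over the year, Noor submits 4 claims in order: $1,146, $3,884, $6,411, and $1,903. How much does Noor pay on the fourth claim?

Bill 1, $1,146: fully absorbed by the deductible. Cost to member: $1,146. OOP to date $1,146.
Bill 2, $3,884: deductible takes $987, $2,897 remains; coinsurance $2,897 × 40% = $1,158.80. Member pays $2,145.80; OOP now $3,291.80.
Bill 3, $6,411: deductible already satisfied, so member's share is 40% × $6,411 = $2,564.40. Member pays $2,564.40; OOP now $5,856.20.
Bill 4, $1,903: deductible already satisfied, so member's share is 40% × $1,903 = $761.20. Adding that to $5,856.20 gives $6,617.40, past the $6,400 cap; member pays only $6,400 − $5,856.20 = $543.80.

$543.80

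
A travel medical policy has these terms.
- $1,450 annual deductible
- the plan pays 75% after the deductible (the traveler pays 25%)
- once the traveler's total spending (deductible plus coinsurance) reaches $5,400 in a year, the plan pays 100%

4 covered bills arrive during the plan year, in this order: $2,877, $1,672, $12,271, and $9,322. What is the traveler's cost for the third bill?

#1 ($2,877): $1,450 finishes the deductible; $1,427 goes to coinsurance; 25% of $1,427 = $356.75. Cost to traveler: $1,806.75. OOP to date $1,806.75.
#2 ($1,672): deductible met; 25% of $1,672 = $418. Traveler owes $418 (running OOP $2,224.75).
#3 ($12,271): deductible already satisfied, so traveler's share is 25% × $12,271 = $3,067.75. Cost to traveler: $3,067.75. OOP to date $5,292.50.

$3,067.75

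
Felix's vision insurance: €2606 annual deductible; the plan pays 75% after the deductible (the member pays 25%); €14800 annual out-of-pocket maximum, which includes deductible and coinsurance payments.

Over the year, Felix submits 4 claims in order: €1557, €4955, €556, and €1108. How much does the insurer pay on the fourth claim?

Bill 1, €1557: all of it applies to the deductible. Member owes €1557 (running OOP €1557). Insurer: €1557 − €1557 = €0.
Bill 2, €4955: deductible takes €1049, €3906 remains; 25% of €3906 = €976.50. Member pays €2025.50; OOP now €3582.50. Plan pays €4955 − €2025.50 = €2929.50.
Bill 3, €556: 25% coinsurance on €556 = €139. Cost to member: €139. OOP to date €3721.50. Plan pays €556 − €139 = €417.
Bill 4, €1108: deductible already satisfied, so member's share is 25% × €1108 = €277. Cost to member: €277. OOP to date €3998.50. Insurer: €1108 − €277 = €831.

€831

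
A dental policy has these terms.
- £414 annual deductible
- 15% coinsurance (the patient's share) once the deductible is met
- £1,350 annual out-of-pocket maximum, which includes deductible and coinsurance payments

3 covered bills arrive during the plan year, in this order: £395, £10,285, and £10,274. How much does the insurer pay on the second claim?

£9,330

Claim 1 (£395): entire amount goes to the deductible. Cost to patient: £395. OOP to date £395. Insurer: £395 − £395 = £0.
Claim 2 (£10,285): deductible takes £19, £10,266 remains; 15% of £10,266 = £1,539.90. Deductible plus coinsurance: £19 + £1,539.90 = £1,558.90. OOP would hit £1,953.90 > £1,350, so the cap limits the patient to £1,350 − £395 = £955. Insurer: £10,285 − £955 = £9,330.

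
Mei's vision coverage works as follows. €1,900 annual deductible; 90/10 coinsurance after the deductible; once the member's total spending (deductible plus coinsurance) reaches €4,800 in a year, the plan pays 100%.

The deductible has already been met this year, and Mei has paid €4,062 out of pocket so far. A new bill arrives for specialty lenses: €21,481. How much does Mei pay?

The deductible is already satisfied, so the full bill goes to coinsurance.
10% of €21,481 = €2,148.10 falls to the member.
Year-to-date out-of-pocket would reach €4,062 + €2,148.10 = €6,210.10, above the €4,800 maximum, so the member pays only €4,800 − €4,062 = €738.

€738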